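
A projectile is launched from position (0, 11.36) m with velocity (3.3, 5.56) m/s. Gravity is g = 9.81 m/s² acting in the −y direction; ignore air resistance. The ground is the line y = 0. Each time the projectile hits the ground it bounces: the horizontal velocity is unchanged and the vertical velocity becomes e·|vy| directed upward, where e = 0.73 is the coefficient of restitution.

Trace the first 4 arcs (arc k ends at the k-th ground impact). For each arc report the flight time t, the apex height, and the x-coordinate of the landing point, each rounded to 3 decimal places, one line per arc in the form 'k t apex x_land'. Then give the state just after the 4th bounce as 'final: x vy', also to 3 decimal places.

1 2.191 12.936 7.229
2 2.371 6.893 15.054
3 1.731 3.673 20.765
4 1.263 1.958 24.935
final: 24.935 4.524

Arc 1: start y=11.360, vy=5.560 → t=2.191, apex=12.936, x_land=7.229, impact vy=-15.931
  bounce: vy ← 0.73·15.931 = 11.630
Arc 2: start y=0.000, vy=11.630 → t=2.371, apex=6.893, x_land=15.054, impact vy=-11.630
  bounce: vy ← 0.73·11.630 = 8.490
Arc 3: start y=0.000, vy=8.490 → t=1.731, apex=3.673, x_land=20.765, impact vy=-8.490
  bounce: vy ← 0.73·8.490 = 6.197
Arc 4: start y=0.000, vy=6.197 → t=1.263, apex=1.958, x_land=24.935, impact vy=-6.197
  bounce: vy ← 0.73·6.197 = 4.524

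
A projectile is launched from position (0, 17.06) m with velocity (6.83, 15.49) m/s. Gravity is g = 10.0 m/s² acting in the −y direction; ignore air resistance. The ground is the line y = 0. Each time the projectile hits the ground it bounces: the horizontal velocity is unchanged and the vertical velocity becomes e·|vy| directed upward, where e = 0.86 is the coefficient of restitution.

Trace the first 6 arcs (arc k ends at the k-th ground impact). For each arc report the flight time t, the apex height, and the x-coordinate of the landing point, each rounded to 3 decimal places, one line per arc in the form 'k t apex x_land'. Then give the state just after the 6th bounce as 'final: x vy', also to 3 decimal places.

Arc 1: start y=17.060, vy=15.490 → t=3.960, apex=29.057, x_land=27.045, impact vy=-24.107
  bounce: vy ← 0.86·24.107 = 20.732
Arc 2: start y=0.000, vy=20.732 → t=4.146, apex=21.491, x_land=55.364, impact vy=-20.732
  bounce: vy ← 0.86·20.732 = 17.829
Arc 3: start y=0.000, vy=17.829 → t=3.566, apex=15.894, x_land=79.719, impact vy=-17.829
  bounce: vy ← 0.86·17.829 = 15.333
Arc 4: start y=0.000, vy=15.333 → t=3.067, apex=11.756, x_land=100.665, impact vy=-15.333
  bounce: vy ← 0.86·15.333 = 13.187
Arc 5: start y=0.000, vy=13.187 → t=2.637, apex=8.694, x_land=118.678, impact vy=-13.187
  bounce: vy ← 0.86·13.187 = 11.341
Arc 6: start y=0.000, vy=11.341 → t=2.268, apex=6.430, x_land=134.169, impact vy=-11.341
  bounce: vy ← 0.86·11.341 = 9.753

1 3.960 29.057 27.045
2 4.146 21.491 55.364
3 3.566 15.894 79.719
4 3.067 11.756 100.665
5 2.637 8.694 118.678
6 2.268 6.430 134.169
final: 134.169 9.753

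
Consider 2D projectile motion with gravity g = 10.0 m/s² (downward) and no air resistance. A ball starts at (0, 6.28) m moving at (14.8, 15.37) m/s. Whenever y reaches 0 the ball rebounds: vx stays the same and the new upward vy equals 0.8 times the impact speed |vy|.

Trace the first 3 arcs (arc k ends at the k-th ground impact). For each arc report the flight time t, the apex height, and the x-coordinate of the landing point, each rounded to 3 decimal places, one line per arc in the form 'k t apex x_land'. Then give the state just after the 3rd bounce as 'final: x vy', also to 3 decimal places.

Arc 1: start y=6.280, vy=15.370 → t=3.439, apex=18.092, x_land=50.900, impact vy=-19.022
  bounce: vy ← 0.8·19.022 = 15.218
Arc 2: start y=0.000, vy=15.218 → t=3.044, apex=11.579, x_land=95.944, impact vy=-15.218
  bounce: vy ← 0.8·15.218 = 12.174
Arc 3: start y=0.000, vy=12.174 → t=2.435, apex=7.410, x_land=131.980, impact vy=-12.174
  bounce: vy ← 0.8·12.174 = 9.739

1 3.439 18.092 50.900
2 3.044 11.579 95.944
3 2.435 7.410 131.980
final: 131.980 9.739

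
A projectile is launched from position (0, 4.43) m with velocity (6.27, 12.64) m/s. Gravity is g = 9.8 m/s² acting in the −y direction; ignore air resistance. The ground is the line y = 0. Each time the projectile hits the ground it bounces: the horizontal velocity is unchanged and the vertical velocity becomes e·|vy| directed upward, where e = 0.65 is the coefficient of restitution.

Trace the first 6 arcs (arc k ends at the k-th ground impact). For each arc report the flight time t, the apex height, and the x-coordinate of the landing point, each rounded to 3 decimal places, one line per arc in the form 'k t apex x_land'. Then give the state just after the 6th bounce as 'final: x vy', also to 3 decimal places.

1 2.892 12.582 18.134
2 2.083 5.316 31.195
3 1.354 2.246 39.685
4 0.880 0.949 45.203
5 0.572 0.401 48.790
6 0.372 0.169 51.121
final: 51.121 1.184

Arc 1: start y=4.430, vy=12.640 → t=2.892, apex=12.582, x_land=18.134, impact vy=-15.703
  bounce: vy ← 0.65·15.703 = 10.207
Arc 2: start y=0.000, vy=10.207 → t=2.083, apex=5.316, x_land=31.195, impact vy=-10.207
  bounce: vy ← 0.65·10.207 = 6.635
Arc 3: start y=0.000, vy=6.635 → t=1.354, apex=2.246, x_land=39.685, impact vy=-6.635
  bounce: vy ← 0.65·6.635 = 4.313
Arc 4: start y=0.000, vy=4.313 → t=0.880, apex=0.949, x_land=45.203, impact vy=-4.313
  bounce: vy ← 0.65·4.313 = 2.803
Arc 5: start y=0.000, vy=2.803 → t=0.572, apex=0.401, x_land=48.790, impact vy=-2.803
  bounce: vy ← 0.65·2.803 = 1.822
Arc 6: start y=0.000, vy=1.822 → t=0.372, apex=0.169, x_land=51.121, impact vy=-1.822
  bounce: vy ← 0.65·1.822 = 1.184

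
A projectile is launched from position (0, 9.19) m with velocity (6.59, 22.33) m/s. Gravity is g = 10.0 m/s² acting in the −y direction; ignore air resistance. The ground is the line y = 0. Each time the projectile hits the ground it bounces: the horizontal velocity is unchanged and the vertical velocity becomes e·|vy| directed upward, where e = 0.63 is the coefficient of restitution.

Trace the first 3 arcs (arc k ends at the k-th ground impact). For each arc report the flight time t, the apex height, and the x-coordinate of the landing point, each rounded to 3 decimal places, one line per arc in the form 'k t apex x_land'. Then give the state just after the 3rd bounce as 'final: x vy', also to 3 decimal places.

1 4.845 34.121 31.931
2 3.292 13.543 53.622
3 2.074 5.375 67.287
final: 67.287 6.532

Arc 1: start y=9.190, vy=22.330 → t=4.845, apex=34.121, x_land=31.931, impact vy=-26.123
  bounce: vy ← 0.63·26.123 = 16.458
Arc 2: start y=0.000, vy=16.458 → t=3.292, apex=13.543, x_land=53.622, impact vy=-16.458
  bounce: vy ← 0.63·16.458 = 10.368
Arc 3: start y=0.000, vy=10.368 → t=2.074, apex=5.375, x_land=67.287, impact vy=-10.368
  bounce: vy ← 0.63·10.368 = 6.532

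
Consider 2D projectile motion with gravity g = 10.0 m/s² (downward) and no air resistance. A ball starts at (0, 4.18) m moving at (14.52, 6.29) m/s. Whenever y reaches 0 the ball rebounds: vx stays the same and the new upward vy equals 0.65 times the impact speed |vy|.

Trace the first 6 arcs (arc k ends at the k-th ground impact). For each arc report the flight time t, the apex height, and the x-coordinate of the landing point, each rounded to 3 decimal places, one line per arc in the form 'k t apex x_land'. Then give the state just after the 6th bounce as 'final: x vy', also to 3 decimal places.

1 1.739 6.158 25.247
2 1.443 2.602 46.196
3 0.938 1.099 59.812
4 0.610 0.464 68.663
5 0.396 0.196 74.416
6 0.258 0.083 78.155
final: 78.155 0.837

Arc 1: start y=4.180, vy=6.290 → t=1.739, apex=6.158, x_land=25.247, impact vy=-11.098
  bounce: vy ← 0.65·11.098 = 7.214
Arc 2: start y=0.000, vy=7.214 → t=1.443, apex=2.602, x_land=46.196, impact vy=-7.214
  bounce: vy ← 0.65·7.214 = 4.689
Arc 3: start y=0.000, vy=4.689 → t=0.938, apex=1.099, x_land=59.812, impact vy=-4.689
  bounce: vy ← 0.65·4.689 = 3.048
Arc 4: start y=0.000, vy=3.048 → t=0.610, apex=0.464, x_land=68.663, impact vy=-3.048
  bounce: vy ← 0.65·3.048 = 1.981
Arc 5: start y=0.000, vy=1.981 → t=0.396, apex=0.196, x_land=74.416, impact vy=-1.981
  bounce: vy ← 0.65·1.981 = 1.288
Arc 6: start y=0.000, vy=1.288 → t=0.258, apex=0.083, x_land=78.155, impact vy=-1.288
  bounce: vy ← 0.65·1.288 = 0.837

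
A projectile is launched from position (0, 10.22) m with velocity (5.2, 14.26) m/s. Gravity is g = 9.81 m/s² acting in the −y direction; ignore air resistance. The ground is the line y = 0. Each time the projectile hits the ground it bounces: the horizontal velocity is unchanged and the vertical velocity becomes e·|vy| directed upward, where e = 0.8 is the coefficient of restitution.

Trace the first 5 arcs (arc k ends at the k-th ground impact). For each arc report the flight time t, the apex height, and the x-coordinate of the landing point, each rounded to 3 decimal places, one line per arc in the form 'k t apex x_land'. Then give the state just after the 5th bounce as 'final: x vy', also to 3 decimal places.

Arc 1: start y=10.220, vy=14.260 → t=3.502, apex=20.584, x_land=18.211, impact vy=-20.096
  bounce: vy ← 0.8·20.096 = 16.077
Arc 2: start y=0.000, vy=16.077 → t=3.278, apex=13.174, x_land=35.255, impact vy=-16.077
  bounce: vy ← 0.8·16.077 = 12.862
Arc 3: start y=0.000, vy=12.862 → t=2.622, apex=8.431, x_land=48.891, impact vy=-12.862
  bounce: vy ← 0.8·12.862 = 10.289
Arc 4: start y=0.000, vy=10.289 → t=2.098, apex=5.396, x_land=59.799, impact vy=-10.289
  bounce: vy ← 0.8·10.289 = 8.231
Arc 5: start y=0.000, vy=8.231 → t=1.678, apex=3.453, x_land=68.525, impact vy=-8.231
  bounce: vy ← 0.8·8.231 = 6.585

1 3.502 20.584 18.211
2 3.278 13.174 35.255
3 2.622 8.431 48.891
4 2.098 5.396 59.799
5 1.678 3.453 68.525
final: 68.525 6.585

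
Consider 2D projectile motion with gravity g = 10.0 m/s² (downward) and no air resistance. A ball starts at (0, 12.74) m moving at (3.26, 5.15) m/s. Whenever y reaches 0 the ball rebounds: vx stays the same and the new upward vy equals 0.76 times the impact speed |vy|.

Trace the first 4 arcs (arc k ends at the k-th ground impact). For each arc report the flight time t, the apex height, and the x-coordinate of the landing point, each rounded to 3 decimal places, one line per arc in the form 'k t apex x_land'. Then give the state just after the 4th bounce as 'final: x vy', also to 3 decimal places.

Arc 1: start y=12.740, vy=5.150 → t=2.192, apex=14.066, x_land=7.147, impact vy=-16.773
  bounce: vy ← 0.76·16.773 = 12.747
Arc 2: start y=0.000, vy=12.747 → t=2.549, apex=8.125, x_land=15.458, impact vy=-12.747
  bounce: vy ← 0.76·12.747 = 9.688
Arc 3: start y=0.000, vy=9.688 → t=1.938, apex=4.693, x_land=21.774, impact vy=-9.688
  bounce: vy ← 0.76·9.688 = 7.363
Arc 4: start y=0.000, vy=7.363 → t=1.473, apex=2.711, x_land=26.575, impact vy=-7.363
  bounce: vy ← 0.76·7.363 = 5.596

1 2.192 14.066 7.147
2 2.549 8.125 15.458
3 1.938 4.693 21.774
4 1.473 2.711 26.575
final: 26.575 5.596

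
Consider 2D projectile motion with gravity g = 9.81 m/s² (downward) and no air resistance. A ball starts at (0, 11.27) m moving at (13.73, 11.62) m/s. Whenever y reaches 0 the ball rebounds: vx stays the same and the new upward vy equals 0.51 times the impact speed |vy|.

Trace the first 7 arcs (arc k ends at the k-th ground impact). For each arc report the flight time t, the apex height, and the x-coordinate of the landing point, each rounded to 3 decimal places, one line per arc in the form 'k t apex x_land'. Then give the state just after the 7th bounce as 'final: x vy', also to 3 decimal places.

1 3.108 18.152 42.676
2 1.962 4.721 69.617
3 1.001 1.228 83.357
4 0.510 0.319 90.364
5 0.260 0.083 93.938
6 0.133 0.022 95.761
7 0.068 0.006 96.690
final: 96.690 0.169

Arc 1: start y=11.270, vy=11.620 → t=3.108, apex=18.152, x_land=42.676, impact vy=-18.872
  bounce: vy ← 0.51·18.872 = 9.625
Arc 2: start y=0.000, vy=9.625 → t=1.962, apex=4.721, x_land=69.617, impact vy=-9.625
  bounce: vy ← 0.51·9.625 = 4.909
Arc 3: start y=0.000, vy=4.909 → t=1.001, apex=1.228, x_land=83.357, impact vy=-4.909
  bounce: vy ← 0.51·4.909 = 2.503
Arc 4: start y=0.000, vy=2.503 → t=0.510, apex=0.319, x_land=90.364, impact vy=-2.503
  bounce: vy ← 0.51·2.503 = 1.277
Arc 5: start y=0.000, vy=1.277 → t=0.260, apex=0.083, x_land=93.938, impact vy=-1.277
  bounce: vy ← 0.51·1.277 = 0.651
Arc 6: start y=0.000, vy=0.651 → t=0.133, apex=0.022, x_land=95.761, impact vy=-0.651
  bounce: vy ← 0.51·0.651 = 0.332
Arc 7: start y=0.000, vy=0.332 → t=0.068, apex=0.006, x_land=96.690, impact vy=-0.332
  bounce: vy ← 0.51·0.332 = 0.169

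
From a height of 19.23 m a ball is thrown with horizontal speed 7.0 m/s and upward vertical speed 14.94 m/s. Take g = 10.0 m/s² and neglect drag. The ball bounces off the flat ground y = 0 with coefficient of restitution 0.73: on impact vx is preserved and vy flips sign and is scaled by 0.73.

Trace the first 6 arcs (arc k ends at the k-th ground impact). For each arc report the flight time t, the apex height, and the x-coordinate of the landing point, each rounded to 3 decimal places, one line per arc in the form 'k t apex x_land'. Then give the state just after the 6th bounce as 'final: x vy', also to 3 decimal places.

1 3.959 30.390 27.716
2 3.599 16.195 52.912
3 2.628 8.630 71.305
4 1.918 4.599 84.732
5 1.400 2.451 94.533
6 1.022 1.306 101.689
final: 101.689 3.731

Arc 1: start y=19.230, vy=14.940 → t=3.959, apex=30.390, x_land=27.716, impact vy=-24.654
  bounce: vy ← 0.73·24.654 = 17.997
Arc 2: start y=0.000, vy=17.997 → t=3.599, apex=16.195, x_land=52.912, impact vy=-17.997
  bounce: vy ← 0.73·17.997 = 13.138
Arc 3: start y=0.000, vy=13.138 → t=2.628, apex=8.630, x_land=71.305, impact vy=-13.138
  bounce: vy ← 0.73·13.138 = 9.591
Arc 4: start y=0.000, vy=9.591 → t=1.918, apex=4.599, x_land=84.732, impact vy=-9.591
  bounce: vy ← 0.73·9.591 = 7.001
Arc 5: start y=0.000, vy=7.001 → t=1.400, apex=2.451, x_land=94.533, impact vy=-7.001
  bounce: vy ← 0.73·7.001 = 5.111
Arc 6: start y=0.000, vy=5.111 → t=1.022, apex=1.306, x_land=101.689, impact vy=-5.111
  bounce: vy ← 0.73·5.111 = 3.731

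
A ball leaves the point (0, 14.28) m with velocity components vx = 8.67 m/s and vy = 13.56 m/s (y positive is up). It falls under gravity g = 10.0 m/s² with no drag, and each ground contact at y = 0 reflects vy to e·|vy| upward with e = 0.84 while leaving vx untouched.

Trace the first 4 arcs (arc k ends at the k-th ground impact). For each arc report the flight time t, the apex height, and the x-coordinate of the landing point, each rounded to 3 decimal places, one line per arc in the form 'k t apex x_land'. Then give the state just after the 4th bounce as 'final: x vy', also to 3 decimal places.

1 3.523 23.474 30.542
2 3.640 16.563 62.102
3 3.058 11.687 88.612
4 2.568 8.246 110.881
final: 110.881 10.788

Arc 1: start y=14.280, vy=13.560 → t=3.523, apex=23.474, x_land=30.542, impact vy=-21.667
  bounce: vy ← 0.84·21.667 = 18.201
Arc 2: start y=0.000, vy=18.201 → t=3.640, apex=16.563, x_land=62.102, impact vy=-18.201
  bounce: vy ← 0.84·18.201 = 15.288
Arc 3: start y=0.000, vy=15.288 → t=3.058, apex=11.687, x_land=88.612, impact vy=-15.288
  bounce: vy ← 0.84·15.288 = 12.842
Arc 4: start y=0.000, vy=12.842 → t=2.568, apex=8.246, x_land=110.881, impact vy=-12.842
  bounce: vy ← 0.84·12.842 = 10.788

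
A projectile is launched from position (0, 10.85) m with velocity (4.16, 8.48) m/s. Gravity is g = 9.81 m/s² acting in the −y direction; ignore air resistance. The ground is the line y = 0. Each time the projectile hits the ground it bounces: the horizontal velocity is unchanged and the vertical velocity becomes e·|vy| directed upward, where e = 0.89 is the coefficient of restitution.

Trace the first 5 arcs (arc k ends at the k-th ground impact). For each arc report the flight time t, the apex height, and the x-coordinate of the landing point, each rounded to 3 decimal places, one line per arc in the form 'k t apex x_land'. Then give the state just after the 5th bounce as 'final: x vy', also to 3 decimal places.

Arc 1: start y=10.850, vy=8.480 → t=2.585, apex=14.515, x_land=10.752, impact vy=-16.876
  bounce: vy ← 0.89·16.876 = 15.019
Arc 2: start y=0.000, vy=15.019 → t=3.062, apex=11.497, x_land=23.490, impact vy=-15.019
  bounce: vy ← 0.89·15.019 = 13.367
Arc 3: start y=0.000, vy=13.367 → t=2.725, apex=9.107, x_land=34.827, impact vy=-13.367
  bounce: vy ← 0.89·13.367 = 11.897
Arc 4: start y=0.000, vy=11.897 → t=2.425, apex=7.214, x_land=44.917, impact vy=-11.897
  bounce: vy ← 0.89·11.897 = 10.588
Arc 5: start y=0.000, vy=10.588 → t=2.159, apex=5.714, x_land=53.897, impact vy=-10.588
  bounce: vy ← 0.89·10.588 = 9.423

1 2.585 14.515 10.752
2 3.062 11.497 23.490
3 2.725 9.107 34.827
4 2.425 7.214 44.917
5 2.159 5.714 53.897
final: 53.897 9.423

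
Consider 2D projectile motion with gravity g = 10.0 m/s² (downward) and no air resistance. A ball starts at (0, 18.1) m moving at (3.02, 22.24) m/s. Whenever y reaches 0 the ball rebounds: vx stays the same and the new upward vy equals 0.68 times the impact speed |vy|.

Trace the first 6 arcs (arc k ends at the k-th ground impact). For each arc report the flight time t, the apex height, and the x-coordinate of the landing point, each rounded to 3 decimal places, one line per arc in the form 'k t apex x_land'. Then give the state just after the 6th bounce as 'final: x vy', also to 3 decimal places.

1 5.151 42.831 15.555
2 3.980 19.805 27.576
3 2.707 9.158 35.751
4 1.841 4.235 41.309
5 1.252 1.958 45.089
6 0.851 0.905 47.659
final: 47.659 2.894

Arc 1: start y=18.100, vy=22.240 → t=5.151, apex=42.831, x_land=15.555, impact vy=-29.268
  bounce: vy ← 0.68·29.268 = 19.902
Arc 2: start y=0.000, vy=19.902 → t=3.980, apex=19.805, x_land=27.576, impact vy=-19.902
  bounce: vy ← 0.68·19.902 = 13.534
Arc 3: start y=0.000, vy=13.534 → t=2.707, apex=9.158, x_land=35.751, impact vy=-13.534
  bounce: vy ← 0.68·13.534 = 9.203
Arc 4: start y=0.000, vy=9.203 → t=1.841, apex=4.235, x_land=41.309, impact vy=-9.203
  bounce: vy ← 0.68·9.203 = 6.258
Arc 5: start y=0.000, vy=6.258 → t=1.252, apex=1.958, x_land=45.089, impact vy=-6.258
  bounce: vy ← 0.68·6.258 = 4.255
Arc 6: start y=0.000, vy=4.255 → t=0.851, apex=0.905, x_land=47.659, impact vy=-4.255
  bounce: vy ← 0.68·4.255 = 2.894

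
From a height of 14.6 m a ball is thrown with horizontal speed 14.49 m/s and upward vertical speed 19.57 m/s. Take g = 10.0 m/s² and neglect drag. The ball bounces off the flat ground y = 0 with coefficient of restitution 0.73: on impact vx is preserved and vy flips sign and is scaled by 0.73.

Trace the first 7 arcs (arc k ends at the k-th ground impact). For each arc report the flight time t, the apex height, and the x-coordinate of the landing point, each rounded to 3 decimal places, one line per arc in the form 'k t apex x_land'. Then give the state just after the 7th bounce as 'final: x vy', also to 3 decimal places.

1 4.555 33.749 66.003
2 3.793 17.985 120.965
3 2.769 9.584 161.088
4 2.021 5.107 190.378
5 1.476 2.722 211.759
6 1.077 1.450 227.368
7 0.786 0.773 238.762
final: 238.762 2.870

Arc 1: start y=14.600, vy=19.570 → t=4.555, apex=33.749, x_land=66.003, impact vy=-25.980
  bounce: vy ← 0.73·25.980 = 18.966
Arc 2: start y=0.000, vy=18.966 → t=3.793, apex=17.985, x_land=120.965, impact vy=-18.966
  bounce: vy ← 0.73·18.966 = 13.845
Arc 3: start y=0.000, vy=13.845 → t=2.769, apex=9.584, x_land=161.088, impact vy=-13.845
  bounce: vy ← 0.73·13.845 = 10.107
Arc 4: start y=0.000, vy=10.107 → t=2.021, apex=5.107, x_land=190.378, impact vy=-10.107
  bounce: vy ← 0.73·10.107 = 7.378
Arc 5: start y=0.000, vy=7.378 → t=1.476, apex=2.722, x_land=211.759, impact vy=-7.378
  bounce: vy ← 0.73·7.378 = 5.386
Arc 6: start y=0.000, vy=5.386 → t=1.077, apex=1.450, x_land=227.368, impact vy=-5.386
  bounce: vy ← 0.73·5.386 = 3.932
Arc 7: start y=0.000, vy=3.932 → t=0.786, apex=0.773, x_land=238.762, impact vy=-3.932
  bounce: vy ← 0.73·3.932 = 2.870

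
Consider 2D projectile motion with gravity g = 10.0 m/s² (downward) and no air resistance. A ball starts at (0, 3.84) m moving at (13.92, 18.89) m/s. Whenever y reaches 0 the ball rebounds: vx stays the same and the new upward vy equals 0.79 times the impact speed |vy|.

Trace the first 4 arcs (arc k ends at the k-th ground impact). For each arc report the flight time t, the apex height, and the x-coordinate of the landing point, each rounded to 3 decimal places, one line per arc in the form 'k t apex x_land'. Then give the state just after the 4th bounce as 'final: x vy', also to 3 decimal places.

Arc 1: start y=3.840, vy=18.890 → t=3.971, apex=21.682, x_land=55.282, impact vy=-20.824
  bounce: vy ← 0.79·20.824 = 16.451
Arc 2: start y=0.000, vy=16.451 → t=3.290, apex=13.531, x_land=101.081, impact vy=-16.451
  bounce: vy ← 0.79·16.451 = 12.996
Arc 3: start y=0.000, vy=12.996 → t=2.599, apex=8.445, x_land=137.262, impact vy=-12.996
  bounce: vy ← 0.79·12.996 = 10.267
Arc 4: start y=0.000, vy=10.267 → t=2.053, apex=5.271, x_land=165.845, impact vy=-10.267
  bounce: vy ← 0.79·10.267 = 8.111

1 3.971 21.682 55.282
2 3.290 13.531 101.081
3 2.599 8.445 137.262
4 2.053 5.271 165.845
final: 165.845 8.111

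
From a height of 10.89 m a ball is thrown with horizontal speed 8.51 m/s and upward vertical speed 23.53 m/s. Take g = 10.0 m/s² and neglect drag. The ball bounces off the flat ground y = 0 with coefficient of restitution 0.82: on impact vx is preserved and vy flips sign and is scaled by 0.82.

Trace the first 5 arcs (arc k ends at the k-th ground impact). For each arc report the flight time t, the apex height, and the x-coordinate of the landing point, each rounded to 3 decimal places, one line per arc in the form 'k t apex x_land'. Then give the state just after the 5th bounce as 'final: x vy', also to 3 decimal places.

Arc 1: start y=10.890, vy=23.530 → t=5.131, apex=38.573, x_land=43.661, impact vy=-27.775
  bounce: vy ← 0.82·27.775 = 22.776
Arc 2: start y=0.000, vy=22.776 → t=4.555, apex=25.937, x_land=82.425, impact vy=-22.776
  bounce: vy ← 0.82·22.776 = 18.676
Arc 3: start y=0.000, vy=18.676 → t=3.735, apex=17.440, x_land=114.211, impact vy=-18.676
  bounce: vy ← 0.82·18.676 = 15.314
Arc 4: start y=0.000, vy=15.314 → t=3.063, apex=11.726, x_land=140.277, impact vy=-15.314
  bounce: vy ← 0.82·15.314 = 12.558
Arc 5: start y=0.000, vy=12.558 → t=2.512, apex=7.885, x_land=161.650, impact vy=-12.558
  bounce: vy ← 0.82·12.558 = 10.297

1 5.131 38.573 43.661
2 4.555 25.937 82.425
3 3.735 17.440 114.211
4 3.063 11.726 140.277
5 2.512 7.885 161.650
final: 161.650 10.297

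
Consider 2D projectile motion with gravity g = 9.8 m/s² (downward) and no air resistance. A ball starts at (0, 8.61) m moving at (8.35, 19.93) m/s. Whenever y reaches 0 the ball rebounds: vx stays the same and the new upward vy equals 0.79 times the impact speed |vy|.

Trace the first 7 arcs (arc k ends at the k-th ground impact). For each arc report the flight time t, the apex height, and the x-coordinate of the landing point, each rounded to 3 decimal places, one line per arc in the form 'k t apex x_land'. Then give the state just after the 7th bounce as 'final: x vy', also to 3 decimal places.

Arc 1: start y=8.610, vy=19.930 → t=4.461, apex=28.876, x_land=37.251, impact vy=-23.790
  bounce: vy ← 0.79·23.790 = 18.794
Arc 2: start y=0.000, vy=18.794 → t=3.836, apex=18.021, x_land=69.278, impact vy=-18.794
  bounce: vy ← 0.79·18.794 = 14.847
Arc 3: start y=0.000, vy=14.847 → t=3.030, apex=11.247, x_land=94.579, impact vy=-14.847
  bounce: vy ← 0.79·14.847 = 11.729
Arc 4: start y=0.000, vy=11.729 → t=2.394, apex=7.019, x_land=114.567, impact vy=-11.729
  bounce: vy ← 0.79·11.729 = 9.266
Arc 5: start y=0.000, vy=9.266 → t=1.891, apex=4.381, x_land=130.357, impact vy=-9.266
  bounce: vy ← 0.79·9.266 = 7.320
Arc 6: start y=0.000, vy=7.320 → t=1.494, apex=2.734, x_land=142.831, impact vy=-7.320
  bounce: vy ← 0.79·7.320 = 5.783
Arc 7: start y=0.000, vy=5.783 → t=1.180, apex=1.706, x_land=152.686, impact vy=-5.783
  bounce: vy ← 0.79·5.783 = 4.569

1 4.461 28.876 37.251
2 3.836 18.021 69.278
3 3.030 11.247 94.579
4 2.394 7.019 114.567
5 1.891 4.381 130.357
6 1.494 2.734 142.831
7 1.180 1.706 152.686
final: 152.686 4.569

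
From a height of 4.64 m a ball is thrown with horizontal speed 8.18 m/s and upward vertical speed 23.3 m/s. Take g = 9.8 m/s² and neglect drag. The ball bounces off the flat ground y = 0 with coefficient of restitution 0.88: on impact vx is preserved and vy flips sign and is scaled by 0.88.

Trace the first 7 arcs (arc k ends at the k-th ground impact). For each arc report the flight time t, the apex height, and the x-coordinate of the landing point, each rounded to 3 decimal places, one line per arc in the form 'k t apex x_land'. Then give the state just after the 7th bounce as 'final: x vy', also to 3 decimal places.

Arc 1: start y=4.640, vy=23.300 → t=4.947, apex=32.338, x_land=40.463, impact vy=-25.176
  bounce: vy ← 0.88·25.176 = 22.155
Arc 2: start y=0.000, vy=22.155 → t=4.521, apex=25.043, x_land=77.448, impact vy=-22.155
  bounce: vy ← 0.88·22.155 = 19.496
Arc 3: start y=0.000, vy=19.496 → t=3.979, apex=19.393, x_land=109.995, impact vy=-19.496
  bounce: vy ← 0.88·19.496 = 17.157
Arc 4: start y=0.000, vy=17.157 → t=3.501, apex=15.018, x_land=138.636, impact vy=-17.157
  bounce: vy ← 0.88·17.157 = 15.098
Arc 5: start y=0.000, vy=15.098 → t=3.081, apex=11.630, x_land=163.840, impact vy=-15.098
  bounce: vy ← 0.88·15.098 = 13.286
Arc 6: start y=0.000, vy=13.286 → t=2.711, apex=9.006, x_land=186.020, impact vy=-13.286
  bounce: vy ← 0.88·13.286 = 11.692
Arc 7: start y=0.000, vy=11.692 → t=2.386, apex=6.974, x_land=205.539, impact vy=-11.692
  bounce: vy ← 0.88·11.692 = 10.289

1 4.947 32.338 40.463
2 4.521 25.043 77.448
3 3.979 19.393 109.995
4 3.501 15.018 138.636
5 3.081 11.630 163.840
6 2.711 9.006 186.020
7 2.386 6.974 205.539
final: 205.539 10.289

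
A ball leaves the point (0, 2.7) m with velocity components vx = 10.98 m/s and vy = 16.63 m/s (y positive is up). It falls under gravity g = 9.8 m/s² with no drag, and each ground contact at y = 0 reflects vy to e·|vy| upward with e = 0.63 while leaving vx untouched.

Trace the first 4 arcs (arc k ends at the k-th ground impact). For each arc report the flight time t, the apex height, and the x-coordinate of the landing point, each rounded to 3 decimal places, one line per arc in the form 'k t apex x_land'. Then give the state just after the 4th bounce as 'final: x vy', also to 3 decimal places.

1 3.549 16.810 38.969
2 2.334 6.672 64.594
3 1.470 2.648 80.738
4 0.926 1.051 90.908
final: 90.908 2.859

Arc 1: start y=2.700, vy=16.630 → t=3.549, apex=16.810, x_land=38.969, impact vy=-18.151
  bounce: vy ← 0.63·18.151 = 11.435
Arc 2: start y=0.000, vy=11.435 → t=2.334, apex=6.672, x_land=64.594, impact vy=-11.435
  bounce: vy ← 0.63·11.435 = 7.204
Arc 3: start y=0.000, vy=7.204 → t=1.470, apex=2.648, x_land=80.738, impact vy=-7.204
  bounce: vy ← 0.63·7.204 = 4.539
Arc 4: start y=0.000, vy=4.539 → t=0.926, apex=1.051, x_land=90.908, impact vy=-4.539
  bounce: vy ← 0.63·4.539 = 2.859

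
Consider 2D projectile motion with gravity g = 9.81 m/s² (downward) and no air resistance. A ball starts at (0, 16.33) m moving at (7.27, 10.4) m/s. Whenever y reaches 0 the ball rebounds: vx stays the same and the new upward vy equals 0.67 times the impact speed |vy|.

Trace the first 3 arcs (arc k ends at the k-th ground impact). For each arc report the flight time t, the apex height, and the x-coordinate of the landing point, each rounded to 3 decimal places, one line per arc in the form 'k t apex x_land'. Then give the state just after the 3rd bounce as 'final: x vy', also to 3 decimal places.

1 3.170 21.843 23.049
2 2.828 9.805 43.606
3 1.895 4.402 57.380
final: 57.380 6.226

Arc 1: start y=16.330, vy=10.400 → t=3.170, apex=21.843, x_land=23.049, impact vy=-20.702
  bounce: vy ← 0.67·20.702 = 13.870
Arc 2: start y=0.000, vy=13.870 → t=2.828, apex=9.805, x_land=43.606, impact vy=-13.870
  bounce: vy ← 0.67·13.870 = 9.293
Arc 3: start y=0.000, vy=9.293 → t=1.895, apex=4.402, x_land=57.380, impact vy=-9.293
  bounce: vy ← 0.67·9.293 = 6.226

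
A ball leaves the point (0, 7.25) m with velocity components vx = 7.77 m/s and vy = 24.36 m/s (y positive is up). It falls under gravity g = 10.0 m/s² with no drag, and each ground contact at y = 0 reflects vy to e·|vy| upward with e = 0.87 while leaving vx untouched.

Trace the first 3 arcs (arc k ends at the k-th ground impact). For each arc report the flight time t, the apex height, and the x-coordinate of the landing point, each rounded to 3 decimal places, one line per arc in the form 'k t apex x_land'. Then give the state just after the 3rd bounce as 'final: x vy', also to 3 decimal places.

Arc 1: start y=7.250, vy=24.360 → t=5.153, apex=36.920, x_land=40.042, impact vy=-27.174
  bounce: vy ← 0.87·27.174 = 23.641
Arc 2: start y=0.000, vy=23.641 → t=4.728, apex=27.945, x_land=76.780, impact vy=-23.641
  bounce: vy ← 0.87·23.641 = 20.568
Arc 3: start y=0.000, vy=20.568 → t=4.114, apex=21.152, x_land=108.742, impact vy=-20.568
  bounce: vy ← 0.87·20.568 = 17.894

1 5.153 36.920 40.042
2 4.728 27.945 76.780
3 4.114 21.152 108.742
final: 108.742 17.894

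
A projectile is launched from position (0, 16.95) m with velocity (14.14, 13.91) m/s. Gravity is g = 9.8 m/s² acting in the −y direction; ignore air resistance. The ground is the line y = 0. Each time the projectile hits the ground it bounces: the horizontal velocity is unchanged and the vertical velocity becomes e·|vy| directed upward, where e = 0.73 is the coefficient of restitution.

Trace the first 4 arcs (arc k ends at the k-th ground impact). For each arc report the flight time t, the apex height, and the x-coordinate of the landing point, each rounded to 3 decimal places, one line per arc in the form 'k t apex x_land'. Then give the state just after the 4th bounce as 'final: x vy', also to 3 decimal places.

1 3.759 26.822 53.152
2 3.416 14.293 101.453
3 2.494 7.617 136.712
4 1.820 4.059 162.451
final: 162.451 6.511

Arc 1: start y=16.950, vy=13.910 → t=3.759, apex=26.822, x_land=53.152, impact vy=-22.928
  bounce: vy ← 0.73·22.928 = 16.738
Arc 2: start y=0.000, vy=16.738 → t=3.416, apex=14.293, x_land=101.453, impact vy=-16.738
  bounce: vy ← 0.73·16.738 = 12.219
Arc 3: start y=0.000, vy=12.219 → t=2.494, apex=7.617, x_land=136.712, impact vy=-12.219
  bounce: vy ← 0.73·12.219 = 8.920
Arc 4: start y=0.000, vy=8.920 → t=1.820, apex=4.059, x_land=162.451, impact vy=-8.920
  bounce: vy ← 0.73·8.920 = 6.511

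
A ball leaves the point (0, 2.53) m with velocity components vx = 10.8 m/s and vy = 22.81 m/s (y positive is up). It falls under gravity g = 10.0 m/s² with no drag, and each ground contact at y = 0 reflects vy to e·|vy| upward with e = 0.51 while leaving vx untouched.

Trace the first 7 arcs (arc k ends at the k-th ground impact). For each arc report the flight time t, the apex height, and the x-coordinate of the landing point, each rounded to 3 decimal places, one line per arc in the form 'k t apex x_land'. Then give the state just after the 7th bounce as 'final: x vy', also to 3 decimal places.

1 4.670 28.545 50.440
2 2.437 7.425 76.761
3 1.243 1.931 90.184
4 0.634 0.502 97.031
5 0.323 0.131 100.522
6 0.165 0.034 102.303
7 0.084 0.009 103.211
final: 103.211 0.214

Arc 1: start y=2.530, vy=22.810 → t=4.670, apex=28.545, x_land=50.440, impact vy=-23.893
  bounce: vy ← 0.51·23.893 = 12.186
Arc 2: start y=0.000, vy=12.186 → t=2.437, apex=7.425, x_land=76.761, impact vy=-12.186
  bounce: vy ← 0.51·12.186 = 6.215
Arc 3: start y=0.000, vy=6.215 → t=1.243, apex=1.931, x_land=90.184, impact vy=-6.215
  bounce: vy ← 0.51·6.215 = 3.169
Arc 4: start y=0.000, vy=3.169 → t=0.634, apex=0.502, x_land=97.031, impact vy=-3.169
  bounce: vy ← 0.51·3.169 = 1.616
Arc 5: start y=0.000, vy=1.616 → t=0.323, apex=0.131, x_land=100.522, impact vy=-1.616
  bounce: vy ← 0.51·1.616 = 0.824
Arc 6: start y=0.000, vy=0.824 → t=0.165, apex=0.034, x_land=102.303, impact vy=-0.824
  bounce: vy ← 0.51·0.824 = 0.420
Arc 7: start y=0.000, vy=0.420 → t=0.084, apex=0.009, x_land=103.211, impact vy=-0.420
  bounce: vy ← 0.51·0.420 = 0.214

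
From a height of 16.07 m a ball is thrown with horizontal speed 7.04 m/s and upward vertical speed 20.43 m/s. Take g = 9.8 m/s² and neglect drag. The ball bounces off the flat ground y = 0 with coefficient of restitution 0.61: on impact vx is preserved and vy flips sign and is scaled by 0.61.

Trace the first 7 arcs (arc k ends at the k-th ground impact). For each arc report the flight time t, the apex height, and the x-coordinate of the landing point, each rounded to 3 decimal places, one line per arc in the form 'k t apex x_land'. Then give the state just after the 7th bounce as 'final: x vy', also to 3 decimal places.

1 4.846 37.365 34.117
2 3.369 13.904 57.834
3 2.055 5.174 72.302
4 1.254 1.925 81.127
5 0.765 0.716 86.511
6 0.466 0.267 89.794
7 0.285 0.099 91.798
final: 91.798 0.850

Arc 1: start y=16.070, vy=20.430 → t=4.846, apex=37.365, x_land=34.117, impact vy=-27.062
  bounce: vy ← 0.61·27.062 = 16.508
Arc 2: start y=0.000, vy=16.508 → t=3.369, apex=13.904, x_land=57.834, impact vy=-16.508
  bounce: vy ← 0.61·16.508 = 10.070
Arc 3: start y=0.000, vy=10.070 → t=2.055, apex=5.174, x_land=72.302, impact vy=-10.070
  bounce: vy ← 0.61·10.070 = 6.143
Arc 4: start y=0.000, vy=6.143 → t=1.254, apex=1.925, x_land=81.127, impact vy=-6.143
  bounce: vy ← 0.61·6.143 = 3.747
Arc 5: start y=0.000, vy=3.747 → t=0.765, apex=0.716, x_land=86.511, impact vy=-3.747
  bounce: vy ← 0.61·3.747 = 2.286
Arc 6: start y=0.000, vy=2.286 → t=0.466, apex=0.267, x_land=89.794, impact vy=-2.286
  bounce: vy ← 0.61·2.286 = 1.394
Arc 7: start y=0.000, vy=1.394 → t=0.285, apex=0.099, x_land=91.798, impact vy=-1.394
  bounce: vy ← 0.61·1.394 = 0.850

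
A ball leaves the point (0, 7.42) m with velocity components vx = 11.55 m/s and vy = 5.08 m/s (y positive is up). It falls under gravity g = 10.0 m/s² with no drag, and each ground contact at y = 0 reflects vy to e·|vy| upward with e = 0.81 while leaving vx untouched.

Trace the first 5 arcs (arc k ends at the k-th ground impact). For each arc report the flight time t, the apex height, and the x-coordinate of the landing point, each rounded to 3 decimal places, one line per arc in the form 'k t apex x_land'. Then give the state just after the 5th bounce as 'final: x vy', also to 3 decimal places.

1 1.828 8.710 21.112
2 2.138 5.715 45.808
3 1.732 3.750 65.812
4 1.403 2.460 82.015
5 1.136 1.614 95.140
final: 95.140 4.602

Arc 1: start y=7.420, vy=5.080 → t=1.828, apex=8.710, x_land=21.112, impact vy=-13.199
  bounce: vy ← 0.81·13.199 = 10.691
Arc 2: start y=0.000, vy=10.691 → t=2.138, apex=5.715, x_land=45.808, impact vy=-10.691
  bounce: vy ← 0.81·10.691 = 8.660
Arc 3: start y=0.000, vy=8.660 → t=1.732, apex=3.750, x_land=65.812, impact vy=-8.660
  bounce: vy ← 0.81·8.660 = 7.014
Arc 4: start y=0.000, vy=7.014 → t=1.403, apex=2.460, x_land=82.015, impact vy=-7.014
  bounce: vy ← 0.81·7.014 = 5.682
Arc 5: start y=0.000, vy=5.682 → t=1.136, apex=1.614, x_land=95.140, impact vy=-5.682
  bounce: vy ← 0.81·5.682 = 4.602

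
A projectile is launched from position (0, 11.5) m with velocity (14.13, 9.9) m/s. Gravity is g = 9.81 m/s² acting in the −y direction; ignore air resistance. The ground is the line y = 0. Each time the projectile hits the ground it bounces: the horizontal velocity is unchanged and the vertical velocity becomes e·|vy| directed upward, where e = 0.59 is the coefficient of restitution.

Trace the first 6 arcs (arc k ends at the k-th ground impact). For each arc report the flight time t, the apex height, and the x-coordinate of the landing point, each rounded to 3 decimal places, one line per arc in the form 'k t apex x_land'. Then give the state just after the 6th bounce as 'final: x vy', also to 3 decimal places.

1 2.843 16.495 40.172
2 2.164 5.742 70.748
3 1.277 1.999 88.788
4 0.753 0.696 99.432
5 0.444 0.242 105.712
6 0.262 0.084 109.417
final: 109.417 0.759

Arc 1: start y=11.500, vy=9.900 → t=2.843, apex=16.495, x_land=40.172, impact vy=-17.990
  bounce: vy ← 0.59·17.990 = 10.614
Arc 2: start y=0.000, vy=10.614 → t=2.164, apex=5.742, x_land=70.748, impact vy=-10.614
  bounce: vy ← 0.59·10.614 = 6.262
Arc 3: start y=0.000, vy=6.262 → t=1.277, apex=1.999, x_land=88.788, impact vy=-6.262
  bounce: vy ← 0.59·6.262 = 3.695
Arc 4: start y=0.000, vy=3.695 → t=0.753, apex=0.696, x_land=99.432, impact vy=-3.695
  bounce: vy ← 0.59·3.695 = 2.180
Arc 5: start y=0.000, vy=2.180 → t=0.444, apex=0.242, x_land=105.712, impact vy=-2.180
  bounce: vy ← 0.59·2.180 = 1.286
Arc 6: start y=0.000, vy=1.286 → t=0.262, apex=0.084, x_land=109.417, impact vy=-1.286
  bounce: vy ← 0.59·1.286 = 0.759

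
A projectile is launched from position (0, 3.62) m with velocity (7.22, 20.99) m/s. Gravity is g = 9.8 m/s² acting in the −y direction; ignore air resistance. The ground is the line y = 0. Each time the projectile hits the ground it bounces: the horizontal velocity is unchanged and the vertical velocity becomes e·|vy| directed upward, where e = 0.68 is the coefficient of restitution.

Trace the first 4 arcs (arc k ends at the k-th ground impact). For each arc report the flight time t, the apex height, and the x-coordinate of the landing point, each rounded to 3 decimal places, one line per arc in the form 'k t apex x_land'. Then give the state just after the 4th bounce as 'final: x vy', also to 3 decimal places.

Arc 1: start y=3.620, vy=20.990 → t=4.450, apex=26.099, x_land=32.127, impact vy=-22.617
  bounce: vy ← 0.68·22.617 = 15.380
Arc 2: start y=0.000, vy=15.380 → t=3.139, apex=12.068, x_land=54.788, impact vy=-15.380
  bounce: vy ← 0.68·15.380 = 10.458
Arc 3: start y=0.000, vy=10.458 → t=2.134, apex=5.580, x_land=70.198, impact vy=-10.458
  bounce: vy ← 0.68·10.458 = 7.112
Arc 4: start y=0.000, vy=7.112 → t=1.451, apex=2.580, x_land=80.677, impact vy=-7.112
  bounce: vy ← 0.68·7.112 = 4.836

1 4.450 26.099 32.127
2 3.139 12.068 54.788
3 2.134 5.580 70.198
4 1.451 2.580 80.677
final: 80.677 4.836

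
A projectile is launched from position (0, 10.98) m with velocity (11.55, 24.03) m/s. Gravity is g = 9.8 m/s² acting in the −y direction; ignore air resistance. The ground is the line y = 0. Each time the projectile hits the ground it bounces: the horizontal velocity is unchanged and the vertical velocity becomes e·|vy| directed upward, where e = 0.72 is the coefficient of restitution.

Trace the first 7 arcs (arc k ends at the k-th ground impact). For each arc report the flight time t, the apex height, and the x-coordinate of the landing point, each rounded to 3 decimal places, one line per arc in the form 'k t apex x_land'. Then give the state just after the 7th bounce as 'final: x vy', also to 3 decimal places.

1 5.325 40.441 61.503
2 4.137 20.965 109.284
3 2.979 10.868 143.687
4 2.145 5.634 168.456
5 1.544 2.921 186.291
6 1.112 1.514 199.131
7 0.800 0.785 208.377
final: 208.377 2.824

Arc 1: start y=10.980, vy=24.030 → t=5.325, apex=40.441, x_land=61.503, impact vy=-28.154
  bounce: vy ← 0.72·28.154 = 20.271
Arc 2: start y=0.000, vy=20.271 → t=4.137, apex=20.965, x_land=109.284, impact vy=-20.271
  bounce: vy ← 0.72·20.271 = 14.595
Arc 3: start y=0.000, vy=14.595 → t=2.979, apex=10.868, x_land=143.687, impact vy=-14.595
  bounce: vy ← 0.72·14.595 = 10.508
Arc 4: start y=0.000, vy=10.508 → t=2.145, apex=5.634, x_land=168.456, impact vy=-10.508
  bounce: vy ← 0.72·10.508 = 7.566
Arc 5: start y=0.000, vy=7.566 → t=1.544, apex=2.921, x_land=186.291, impact vy=-7.566
  bounce: vy ← 0.72·7.566 = 5.448
Arc 6: start y=0.000, vy=5.448 → t=1.112, apex=1.514, x_land=199.131, impact vy=-5.448
  bounce: vy ← 0.72·5.448 = 3.922
Arc 7: start y=0.000, vy=3.922 → t=0.800, apex=0.785, x_land=208.377, impact vy=-3.922
  bounce: vy ← 0.72·3.922 = 2.824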